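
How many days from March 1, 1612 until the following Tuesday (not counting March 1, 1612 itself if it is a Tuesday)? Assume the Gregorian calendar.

Mar 1, 1612 is a Thursday.
From Thursday to the next Tuesday is 5 days.

5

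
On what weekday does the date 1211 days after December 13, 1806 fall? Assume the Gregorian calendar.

Saturday

First find the weekday of Dec 13, 1806. Doomsday rule: the anchor day for the 1800s is Friday. For year 06: 6÷12 = 0 r 6, and 6÷4 = 1, so 0+6+1 = 7.
Friday + 7 ≡ Friday — that's 1806's doomsday.
In December the doomsday date is Dec 12.
Dec 13 is 1 day after Dec 12; 1 mod 7 = 1, so Friday + 1 = Saturday.
1211 mod 7 = 0, so 1211 days after a Saturday is Saturday + 0 = Saturday.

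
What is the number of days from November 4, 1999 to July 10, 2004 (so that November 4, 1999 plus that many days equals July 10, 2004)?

1710

Nov 4, 1999 → Nov 4, 2000: 366 days (Feb 29, 2000 is in that span).
Nov 4, 2000 → Nov 4, 2001: 365 days.
Nov 4, 2001 → Nov 4, 2002: 365 days.
Nov 4, 2002 → Nov 4, 2003: 365 days.
Nov 4, 2003 → Dec 4, 2003: 30 days (November has 30).
Dec 4, 2003 → Jan 4, 2004: 31 days (December has 31).
Jan 4, 2004 → Feb 4, 2004: 31 days (January has 31).
Feb 4, 2004 → Mar 4, 2004: 29 days (February has 29).
Mar 4, 2004 → Apr 4, 2004: 31 days (March has 31).
Apr 4, 2004 → May 4, 2004: 30 days (April has 30).
May 4, 2004 → Jun 4, 2004: 31 days (May has 31).
Jun 4, 2004 → Jul 4, 2004: 30 days (June has 30).
Jul 4, 2004 → Jul 10, 2004: 6 days.
Total: 1710 days.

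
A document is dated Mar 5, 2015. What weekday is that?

Thursday

Doomsday rule: the anchor day for the 2000s is Tuesday. For year 15: 15÷12 = 1 r 3, and 3÷4 = 0, so 1+3+0 = 4.
Tuesday + 4 ≡ Saturday — that's 2015's doomsday.
In March the doomsday date is Mar 14.
Mar 5 is 9 days before Mar 14; 9 mod 7 = 2, so Saturday − 2 = Thursday.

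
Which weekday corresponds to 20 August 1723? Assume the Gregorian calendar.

Doomsday rule: the anchor day for the 1700s is Sunday. For year 23: 23÷12 = 1 r 11, and 11÷4 = 2, so 1+11+2 = 14.
Sunday + 14 ≡ Sunday — that's 1723's doomsday.
In August the doomsday date is Aug 8.
Aug 20 is 12 days after Aug 8; 12 mod 7 = 5, so Sunday + 5 = Friday.

Friday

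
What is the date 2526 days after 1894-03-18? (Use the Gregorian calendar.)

February 16, 1901

+365 (one year) → Mar 18, 1895 (2161 left).
+366 (one year; includes Feb 29, 1896) → Mar 18, 1896 (1795 left).
+365 (one year) → Mar 18, 1897 (1430 left).
+365 (one year) → Mar 18, 1898 (1065 left).
+365 (one year) → Mar 18, 1899 (700 left).
+365 (one year) → Mar 18, 1900 (335 left).
Mar has 31 days: +14 → Apr 1, 1900 (321 left).
Apr has 30 days: +30 → May 1, 1900 (291 left).
May has 31 days: +31 → Jun 1, 1900 (260 left).
Jun has 30 days: +30 → Jul 1, 1900 (230 left).
Jul has 31 days: +31 → Aug 1, 1900 (199 left).
Aug has 31 days: +31 → Sep 1, 1900 (168 left).
Sep has 30 days: +30 → Oct 1, 1900 (138 left).
Oct has 31 days: +31 → Nov 1, 1900 (107 left).
Nov has 30 days: +30 → Dec 1, 1900 (77 left).
Dec has 31 days: +31 → Jan 1, 1901 (46 left).
Jan has 31 days: +31 → Feb 1, 1901 (15 left).
+15 → Feb 16, 1901.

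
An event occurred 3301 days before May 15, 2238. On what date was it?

−365 (one year) → May 15, 2237 (2936 left).
−365 (one year) → May 15, 2236 (2571 left).
−366 (one year; includes Feb 29, 2236) → May 15, 2235 (2205 left).
−365 (one year) → May 15, 2234 (1840 left).
−365 (one year) → May 15, 2233 (1475 left).
−365 (one year) → May 15, 2232 (1110 left).
−366 (one year; includes Feb 29, 2232) → May 15, 2231 (744 left).
−365 (one year) → May 15, 2230 (379 left).
−15 → Apr 30, 2230 (end of Apr, 30 days; 364 left).
−30 → Mar 31, 2230 (end of Mar, 31 days; 334 left).
−31 → Feb 28, 2230 (end of Feb, 28 days; 303 left).
−28 → Jan 31, 2230 (end of Jan, 31 days; 275 left).
−31 → Dec 31, 2229 (end of Dec, 31 days; 244 left).
−31 → Nov 30, 2229 (end of Nov, 30 days; 213 left).
−30 → Oct 31, 2229 (end of Oct, 31 days; 183 left).
−31 → Sep 30, 2229 (end of Sep, 30 days; 152 left).
−30 → Aug 31, 2229 (end of Aug, 31 days; 122 left).
−31 → Jul 31, 2229 (end of Jul, 31 days; 91 left).
−31 → Jun 30, 2229 (end of Jun, 30 days; 60 left).
−30 → May 31, 2229 (end of May, 31 days; 30 left).
−30 → May 1, 2229.

May 1, 2229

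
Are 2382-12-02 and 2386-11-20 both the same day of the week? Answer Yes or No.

From Dec 2, 2382 to Nov 20, 2386 is 1449 days.
1449 mod 7 = 0, so they are the same weekday.
(Dec 2, 2382 is a Thursday; Nov 20, 2386 is a Thursday.)

Yes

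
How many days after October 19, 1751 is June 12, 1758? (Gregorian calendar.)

2428

Oct 19, 1751 → Oct 19, 1752: 366 days (Feb 29, 1752 is in that span).
Oct 19, 1752 → Oct 19, 1753: 365 days.
Oct 19, 1753 → Oct 19, 1754: 365 days.
Oct 19, 1754 → Oct 19, 1755: 365 days.
Oct 19, 1755 → Oct 19, 1756: 366 days (Feb 29, 1756 is in that span).
Oct 19, 1756 → Oct 19, 1757: 365 days.
Oct 19, 1757 → Nov 19, 1757: 31 days (October has 31).
Nov 19, 1757 → Dec 19, 1757: 30 days (November has 30).
Dec 19, 1757 → Jan 19, 1758: 31 days (December has 31).
Jan 19, 1758 → Feb 19, 1758: 31 days (January has 31).
Feb 19, 1758 → Mar 19, 1758: 28 days (February has 28).
Mar 19, 1758 → Apr 19, 1758: 31 days (March has 31).
Apr 19, 1758 → May 19, 1758: 30 days (April has 30).
May 19, 1758 → Jun 12, 1758: 24 days.
Total: 2428 days.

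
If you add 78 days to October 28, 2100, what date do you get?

Oct has 31 days: +4 → Nov 1, 2100 (74 left).
Nov has 30 days: +30 → Dec 1, 2100 (44 left).
Dec has 31 days: +31 → Jan 1, 2101 (13 left).
+13 → Jan 14, 2101.

January 14, 2101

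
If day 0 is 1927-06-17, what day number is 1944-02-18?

Jun 17, 1927 → Jun 17, 1928: 366 days (Feb 29, 1928 is in that span).
Jun 17, 1928 → Jun 17, 1929: 365 days.
Jun 17, 1929 → Jun 17, 1930: 365 days.
Jun 17, 1930 → Jun 17, 1931: 365 days.
Jun 17, 1931 → Jun 17, 1932: 366 days (Feb 29, 1932 is in that span).
Jun 17, 1932 → Jun 17, 1933: 365 days.
Jun 17, 1933 → Jun 17, 1934: 365 days.
Jun 17, 1934 → Jun 17, 1935: 365 days.
Jun 17, 1935 → Jun 17, 1936: 366 days (Feb 29, 1936 is in that span).
Jun 17, 1936 → Jun 17, 1937: 365 days.
Jun 17, 1937 → Jun 17, 1938: 365 days.
Jun 17, 1938 → Jun 17, 1939: 365 days.
Jun 17, 1939 → Jun 17, 1940: 366 days (Feb 29, 1940 is in that span).
Jun 17, 1940 → Jun 17, 1941: 365 days.
Jun 17, 1941 → Jun 17, 1942: 365 days.
Jun 17, 1942 → Jun 17, 1943: 365 days.
Jun 17, 1943 → Jul 17, 1943: 30 days (June has 30).
Jul 17, 1943 → Aug 17, 1943: 31 days (July has 31).
Aug 17, 1943 → Sep 17, 1943: 31 days (August has 31).
Sep 17, 1943 → Oct 17, 1943: 30 days (September has 30).
Oct 17, 1943 → Nov 17, 1943: 31 days (October has 31).
Nov 17, 1943 → Dec 17, 1943: 30 days (November has 30).
Dec 17, 1943 → Jan 17, 1944: 31 days (December has 31).
Jan 17, 1944 → Feb 17, 1944: 31 days (January has 31).
Feb 17, 1944 → Feb 18, 1944: 1 days.
Total: 6090 days.

6090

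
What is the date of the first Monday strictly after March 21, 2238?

March 26, 2238

Mar 21, 2238 is a Wednesday.
From Wednesday to the next Monday is 5 days.
Mar 21, 2238 + 5 = Mar 26, 2238.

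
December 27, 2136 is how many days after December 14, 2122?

5127

Dec 14, 2122 → Dec 14, 2123: 365 days.
Dec 14, 2123 → Dec 14, 2124: 366 days (Feb 29, 2124 is in that span).
Dec 14, 2124 → Dec 14, 2125: 365 days.
Dec 14, 2125 → Dec 14, 2126: 365 days.
Dec 14, 2126 → Dec 14, 2127: 365 days.
Dec 14, 2127 → Dec 14, 2128: 366 days (Feb 29, 2128 is in that span).
Dec 14, 2128 → Dec 14, 2129: 365 days.
Dec 14, 2129 → Dec 14, 2130: 365 days.
Dec 14, 2130 → Dec 14, 2131: 365 days.
Dec 14, 2131 → Dec 14, 2132: 366 days (Feb 29, 2132 is in that span).
Dec 14, 2132 → Dec 14, 2133: 365 days.
Dec 14, 2133 → Dec 14, 2134: 365 days.
Dec 14, 2134 → Dec 14, 2135: 365 days.
Dec 14, 2135 → Jan 14, 2136: 31 days (December has 31).
Jan 14, 2136 → Feb 14, 2136: 31 days (January has 31).
Feb 14, 2136 → Mar 14, 2136: 29 days (February has 29).
Mar 14, 2136 → Apr 14, 2136: 31 days (March has 31).
Apr 14, 2136 → May 14, 2136: 30 days (April has 30).
May 14, 2136 → Jun 14, 2136: 31 days (May has 31).
Jun 14, 2136 → Jul 14, 2136: 30 days (June has 30).
Jul 14, 2136 → Aug 14, 2136: 31 days (July has 31).
Aug 14, 2136 → Sep 14, 2136: 31 days (August has 31).
Sep 14, 2136 → Oct 14, 2136: 30 days (September has 30).
Oct 14, 2136 → Nov 14, 2136: 31 days (October has 31).
Nov 14, 2136 → Dec 14, 2136: 30 days (November has 30).
Dec 14, 2136 → Dec 27, 2136: 13 days.
Total: 5127 days.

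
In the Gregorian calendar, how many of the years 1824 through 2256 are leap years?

Multiples of 4 in [1824,2256]: 109.
Of those, multiples of 100: 4 (not leap unless ÷400).
Multiples of 400: 1.
Leap years = 109 − 4 + 1 = 106.

106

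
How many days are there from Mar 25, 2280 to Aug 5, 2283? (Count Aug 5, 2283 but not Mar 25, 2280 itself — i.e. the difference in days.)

Mar 25, 2280 → Mar 25, 2281: 365 days.
Mar 25, 2281 → Mar 25, 2282: 365 days.
Mar 25, 2282 → Mar 25, 2283: 365 days.
Mar 25, 2283 → Apr 25, 2283: 31 days (March has 31).
Apr 25, 2283 → May 25, 2283: 30 days (April has 30).
May 25, 2283 → Jun 25, 2283: 31 days (May has 31).
Jun 25, 2283 → Jul 25, 2283: 30 days (June has 30).
Jul 25, 2283 → Aug 5, 2283: 11 days.
Total: 1228 days.

1228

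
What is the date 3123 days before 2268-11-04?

−366 (one year; includes Feb 29, 2268) → Nov 4, 2267 (2757 left).
−365 (one year) → Nov 4, 2266 (2392 left).
−365 (one year) → Nov 4, 2265 (2027 left).
−365 (one year) → Nov 4, 2264 (1662 left).
−366 (one year; includes Feb 29, 2264) → Nov 4, 2263 (1296 left).
−365 (one year) → Nov 4, 2262 (931 left).
−365 (one year) → Nov 4, 2261 (566 left).
−365 (one year) → Nov 4, 2260 (201 left).
−4 → Oct 31, 2260 (end of Oct, 31 days; 197 left).
−31 → Sep 30, 2260 (end of Sep, 30 days; 166 left).
−30 → Aug 31, 2260 (end of Aug, 31 days; 136 left).
−31 → Jul 31, 2260 (end of Jul, 31 days; 105 left).
−31 → Jun 30, 2260 (end of Jun, 30 days; 74 left).
−30 → May 31, 2260 (end of May, 31 days; 44 left).
−31 → Apr 30, 2260 (end of Apr, 30 days; 13 left).
−13 → Apr 17, 2260.

April 17, 2260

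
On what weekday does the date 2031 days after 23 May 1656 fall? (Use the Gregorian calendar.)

First find the weekday of May 23, 1656. Doomsday rule: the anchor day for the 1600s is Tuesday. For year 56: 56÷12 = 4 r 8, and 8÷4 = 2, so 4+8+2 = 14.
Tuesday + 14 ≡ Tuesday — that's 1656's doomsday.
In May the doomsday date is May 9.
May 23 is 14 days after May 9; 14 mod 7 = 0, so Tuesday + 0 = Tuesday.
2031 mod 7 = 1, so 2031 days after a Tuesday is Tuesday + 1 = Wednesday.

Wednesday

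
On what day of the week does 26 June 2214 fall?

Sunday

Doomsday rule: the anchor day for the 2200s is Friday. For year 14: 14÷12 = 1 r 2, and 2÷4 = 0, so 1+2+0 = 3.
Friday + 3 ≡ Monday — that's 2214's doomsday.
In June the doomsday date is Jun 6.
Jun 26 is 20 days after Jun 6; 20 mod 7 = 6, so Monday + 6 = Sunday.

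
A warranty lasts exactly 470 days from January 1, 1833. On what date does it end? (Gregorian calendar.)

April 16, 1834

+365 (one year) → Jan 1, 1834 (105 left).
Jan has 31 days: +31 → Feb 1, 1834 (74 left).
Feb has 28 days: +28 → Mar 1, 1834 (46 left).
Mar has 31 days: +31 → Apr 1, 1834 (15 left).
+15 → Apr 16, 1834.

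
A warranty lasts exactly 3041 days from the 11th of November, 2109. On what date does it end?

March 10, 2118

+365 (one year) → Nov 11, 2110 (2676 left).
+365 (one year) → Nov 11, 2111 (2311 left).
+366 (one year; includes Feb 29, 2112) → Nov 11, 2112 (1945 left).
+365 (one year) → Nov 11, 2113 (1580 left).
+365 (one year) → Nov 11, 2114 (1215 left).
+365 (one year) → Nov 11, 2115 (850 left).
+366 (one year; includes Feb 29, 2116) → Nov 11, 2116 (484 left).
+365 (one year) → Nov 11, 2117 (119 left).
Nov has 30 days: +20 → Dec 1, 2117 (99 left).
Dec has 31 days: +31 → Jan 1, 2118 (68 left).
Jan has 31 days: +31 → Feb 1, 2118 (37 left).
Feb has 28 days: +28 → Mar 1, 2118 (9 left).
+9 → Mar 10, 2118.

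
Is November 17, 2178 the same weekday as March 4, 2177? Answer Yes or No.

Yes

From Mar 4, 2177 to Nov 17, 2178 is 623 days.
623 mod 7 = 0, so they are the same weekday.
(Mar 4, 2177 is a Tuesday; Nov 17, 2178 is a Tuesday.)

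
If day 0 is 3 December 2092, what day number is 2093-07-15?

Dec 3, 2092 → Jan 3, 2093: 31 days (December has 31).
Jan 3, 2093 → Feb 3, 2093: 31 days (January has 31).
Feb 3, 2093 → Mar 3, 2093: 28 days (February has 28).
Mar 3, 2093 → Apr 3, 2093: 31 days (March has 31).
Apr 3, 2093 → May 3, 2093: 30 days (April has 30).
May 3, 2093 → Jun 3, 2093: 31 days (May has 31).
Jun 3, 2093 → Jul 3, 2093: 30 days (June has 30).
Jul 3, 2093 → Jul 15, 2093: 12 days.
Total: 224 days.

224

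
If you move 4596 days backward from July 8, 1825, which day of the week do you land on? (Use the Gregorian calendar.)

First find the weekday of Jul 8, 1825. Doomsday rule: the anchor day for the 1800s is Friday. For year 25: 25÷12 = 2 r 1, and 1÷4 = 0, so 2+1+0 = 3.
Friday + 3 ≡ Monday — that's 1825's doomsday.
In July the doomsday date is Jul 11.
Jul 8 is 3 days before Jul 11; 3 mod 7 = 3, so Monday − 3 = Friday.
4596 mod 7 = 4, so 4596 days before a Friday is Friday − 4 = Monday.

Monday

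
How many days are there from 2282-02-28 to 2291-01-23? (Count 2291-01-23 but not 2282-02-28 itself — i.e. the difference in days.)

3251

Feb 28, 2282 → Feb 28, 2283: 365 days.
Feb 28, 2283 → Feb 28, 2284: 365 days.
Feb 28, 2284 → Feb 28, 2285: 366 days (Feb 29, 2284 is in that span).
Feb 28, 2285 → Feb 28, 2286: 365 days.
Feb 28, 2286 → Feb 28, 2287: 365 days.
Feb 28, 2287 → Feb 28, 2288: 365 days.
Feb 28, 2288 → Feb 28, 2289: 366 days (Feb 29, 2288 is in that span).
Feb 28, 2289 → Feb 28, 2290: 365 days.
Feb 28, 2290 → Mar 28, 2290: 28 days (February has 28).
Mar 28, 2290 → Apr 28, 2290: 31 days (March has 31).
Apr 28, 2290 → May 28, 2290: 30 days (April has 30).
May 28, 2290 → Jun 28, 2290: 31 days (May has 31).
Jun 28, 2290 → Jul 28, 2290: 30 days (June has 30).
Jul 28, 2290 → Aug 28, 2290: 31 days (July has 31).
Aug 28, 2290 → Sep 28, 2290: 31 days (August has 31).
Sep 28, 2290 → Oct 28, 2290: 30 days (September has 30).
Oct 28, 2290 → Nov 28, 2290: 31 days (October has 31).
Nov 28, 2290 → Dec 28, 2290: 30 days (November has 30).
Dec 28, 2290 → Jan 23, 2291: 26 days.
Total: 3251 days.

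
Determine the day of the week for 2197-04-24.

Monday

Doomsday rule: the anchor day for the 2100s is Sunday. For year 97: 97÷12 = 8 r 1, and 1÷4 = 0, so 8+1+0 = 9.
Sunday + 9 ≡ Tuesday — that's 2197's doomsday.
In April the doomsday date is Apr 4.
Apr 24 is 20 days after Apr 4; 20 mod 7 = 6, so Tuesday + 6 = Monday.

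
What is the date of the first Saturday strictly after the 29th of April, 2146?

Apr 29, 2146 is a Friday.
From Friday to the next Saturday is 1 day.
Apr 29, 2146 + 1 = Apr 30, 2146.

April 30, 2146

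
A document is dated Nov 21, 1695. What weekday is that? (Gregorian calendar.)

Monday

Doomsday rule: the anchor day for the 1600s is Tuesday. For year 95: 95÷12 = 7 r 11, and 11÷4 = 2, so 7+11+2 = 20.
Tuesday + 20 ≡ Monday — that's 1695's doomsday.
In November the doomsday date is Nov 7.
Nov 21 is 14 days after Nov 7; 14 mod 7 = 0, so Monday + 0 = Monday.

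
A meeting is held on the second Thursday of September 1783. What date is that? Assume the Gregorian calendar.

September 1, 1783 is a Monday.
The first Thursday is therefore September 4 (3 days later).
The second Thursday is 4 + 1×7 = September 11.

September 11, 1783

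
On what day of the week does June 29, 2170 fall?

Doomsday rule: the anchor day for the 2100s is Sunday. For year 70: 70÷12 = 5 r 10, and 10÷4 = 2, so 5+10+2 = 17.
Sunday + 17 ≡ Wednesday — that's 2170's doomsday.
In June the doomsday date is Jun 6.
Jun 29 is 23 days after Jun 6; 23 mod 7 = 2, so Wednesday + 2 = Friday.

Friday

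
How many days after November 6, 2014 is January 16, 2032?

6280

Nov 6, 2014 → Nov 6, 2015: 365 days.
Nov 6, 2015 → Nov 6, 2016: 366 days (Feb 29, 2016 is in that span).
Nov 6, 2016 → Nov 6, 2017: 365 days.
Nov 6, 2017 → Nov 6, 2018: 365 days.
Nov 6, 2018 → Nov 6, 2019: 365 days.
Nov 6, 2019 → Nov 6, 2020: 366 days (Feb 29, 2020 is in that span).
Nov 6, 2020 → Nov 6, 2021: 365 days.
Nov 6, 2021 → Nov 6, 2022: 365 days.
Nov 6, 2022 → Nov 6, 2023: 365 days.
Nov 6, 2023 → Nov 6, 2024: 366 days (Feb 29, 2024 is in that span).
Nov 6, 2024 → Nov 6, 2025: 365 days.
Nov 6, 2025 → Nov 6, 2026: 365 days.
Nov 6, 2026 → Nov 6, 2027: 365 days.
Nov 6, 2027 → Nov 6, 2028: 366 days (Feb 29, 2028 is in that span).
Nov 6, 2028 → Nov 6, 2029: 365 days.
Nov 6, 2029 → Nov 6, 2030: 365 days.
Nov 6, 2030 → Nov 6, 2031: 365 days.
Nov 6, 2031 → Dec 6, 2031: 30 days (November has 30).
Dec 6, 2031 → Jan 6, 2032: 31 days (December has 31).
Jan 6, 2032 → Jan 16, 2032: 10 days.
Total: 6280 days.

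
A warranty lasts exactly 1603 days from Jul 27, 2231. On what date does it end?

December 16, 2235

+366 (one year; includes Feb 29, 2232) → Jul 27, 2232 (1237 left).
+365 (one year) → Jul 27, 2233 (872 left).
+365 (one year) → Jul 27, 2234 (507 left).
+365 (one year) → Jul 27, 2235 (142 left).
Jul has 31 days: +5 → Aug 1, 2235 (137 left).
Aug has 31 days: +31 → Sep 1, 2235 (106 left).
Sep has 30 days: +30 → Oct 1, 2235 (76 left).
Oct has 31 days: +31 → Nov 1, 2235 (45 left).
Nov has 30 days: +30 → Dec 1, 2235 (15 left).
+15 → Dec 16, 2235.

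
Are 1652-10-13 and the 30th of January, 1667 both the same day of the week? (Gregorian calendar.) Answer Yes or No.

From Oct 13, 1652 to Jan 30, 1667 is 5222 days.
5222 mod 7 = 0, so they are the same weekday.
(Oct 13, 1652 is a Sunday; Jan 30, 1667 is a Sunday.)

Yes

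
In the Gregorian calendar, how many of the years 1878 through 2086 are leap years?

Multiples of 4 in [1878,2086]: 52.
Of those, multiples of 100: 2 (not leap unless ÷400).
Multiples of 400: 1.
Leap years = 52 − 2 + 1 = 51.

51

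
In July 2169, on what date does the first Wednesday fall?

July 5, 2169

July 1, 2169 is a Saturday.
The first Wednesday is therefore July 5 (4 days later).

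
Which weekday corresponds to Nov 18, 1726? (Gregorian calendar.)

Doomsday rule: the anchor day for the 1700s is Sunday. For year 26: 26÷12 = 2 r 2, and 2÷4 = 0, so 2+2+0 = 4.
Sunday + 4 ≡ Thursday — that's 1726's doomsday.
In November the doomsday date is Nov 7.
Nov 18 is 11 days after Nov 7; 11 mod 7 = 4, so Thursday + 4 = Monday.

Monday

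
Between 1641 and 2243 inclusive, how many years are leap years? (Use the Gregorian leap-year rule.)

145

Multiples of 4 in [1641,2243]: 150.
Of those, multiples of 100: 6 (not leap unless ÷400).
Multiples of 400: 1.
Leap years = 150 − 6 + 1 = 145.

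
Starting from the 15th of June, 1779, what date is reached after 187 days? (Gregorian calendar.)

December 19, 1779

Jun has 30 days: +16 → Jul 1, 1779 (171 left).
Jul has 31 days: +31 → Aug 1, 1779 (140 left).
Aug has 31 days: +31 → Sep 1, 1779 (109 left).
Sep has 30 days: +30 → Oct 1, 1779 (79 left).
Oct has 31 days: +31 → Nov 1, 1779 (48 left).
Nov has 30 days: +30 → Dec 1, 1779 (18 left).
+18 → Dec 19, 1779.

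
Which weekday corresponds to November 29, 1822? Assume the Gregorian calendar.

Doomsday rule: the anchor day for the 1800s is Friday. For year 22: 22÷12 = 1 r 10, and 10÷4 = 2, so 1+10+2 = 13.
Friday + 13 ≡ Thursday — that's 1822's doomsday.
In November the doomsday date is Nov 7.
Nov 29 is 22 days after Nov 7; 22 mod 7 = 1, so Thursday + 1 = Friday.

Friday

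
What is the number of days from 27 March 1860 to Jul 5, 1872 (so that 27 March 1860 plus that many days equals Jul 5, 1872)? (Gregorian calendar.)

4483

Mar 27, 1860 → Mar 27, 1861: 365 days.
Mar 27, 1861 → Mar 27, 1862: 365 days.
Mar 27, 1862 → Mar 27, 1863: 365 days.
Mar 27, 1863 → Mar 27, 1864: 366 days (Feb 29, 1864 is in that span).
Mar 27, 1864 → Mar 27, 1865: 365 days.
Mar 27, 1865 → Mar 27, 1866: 365 days.
Mar 27, 1866 → Mar 27, 1867: 365 days.
Mar 27, 1867 → Mar 27, 1868: 366 days (Feb 29, 1868 is in that span).
Mar 27, 1868 → Mar 27, 1869: 365 days.
Mar 27, 1869 → Mar 27, 1870: 365 days.
Mar 27, 1870 → Mar 27, 1871: 365 days.
Mar 27, 1871 → Mar 27, 1872: 366 days (Feb 29, 1872 is in that span).
Mar 27, 1872 → Apr 27, 1872: 31 days (March has 31).
Apr 27, 1872 → May 27, 1872: 30 days (April has 30).
May 27, 1872 → Jun 27, 1872: 31 days (May has 31).
Jun 27, 1872 → Jul 5, 1872: 8 days.
Total: 4483 days.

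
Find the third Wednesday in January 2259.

January 1, 2259 is a Saturday.
The first Wednesday is therefore January 5 (4 days later).
The third Wednesday is 5 + 2×7 = January 19.

January 19, 2259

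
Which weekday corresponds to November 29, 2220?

Wednesday

Doomsday rule: the anchor day for the 2200s is Friday. For year 20: 20÷12 = 1 r 8, and 8÷4 = 2, so 1+8+2 = 11.
Friday + 11 ≡ Tuesday — that's 2220's doomsday.
In November the doomsday date is Nov 7.
Nov 29 is 22 days after Nov 7; 22 mod 7 = 1, so Tuesday + 1 = Wednesday.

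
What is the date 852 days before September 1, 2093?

−365 (one year) → Sep 1, 2092 (487 left).
−366 (one year; includes Feb 29, 2092) → Sep 1, 2091 (121 left).
−1 → Aug 31, 2091 (end of Aug, 31 days; 120 left).
−31 → Jul 31, 2091 (end of Jul, 31 days; 89 left).
−31 → Jun 30, 2091 (end of Jun, 30 days; 58 left).
−30 → May 31, 2091 (end of May, 31 days; 28 left).
−28 → May 3, 2091.

May 3, 2091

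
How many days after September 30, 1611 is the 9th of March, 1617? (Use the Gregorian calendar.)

Sep 30, 1611 → Sep 30, 1612: 366 days (Feb 29, 1612 is in that span).
Sep 30, 1612 → Sep 30, 1613: 365 days.
Sep 30, 1613 → Sep 30, 1614: 365 days.
Sep 30, 1614 → Sep 30, 1615: 365 days.
Sep 30, 1615 → Sep 30, 1616: 366 days (Feb 29, 1616 is in that span).
Sep 30, 1616 → Oct 30, 1616: 30 days (September has 30).
Oct 30, 1616 → Nov 30, 1616: 31 days (October has 31).
Nov 30, 1616 → Dec 30, 1616: 30 days (November has 30).
Dec 30, 1616 → Jan 30, 1617: 31 days (December has 31).
Jan 30, 1617 → Feb 28, 1617: 29 days (January has 31).
Feb 28, 1617 → Mar 9, 1617: 9 days.
Total: 1987 days.

1987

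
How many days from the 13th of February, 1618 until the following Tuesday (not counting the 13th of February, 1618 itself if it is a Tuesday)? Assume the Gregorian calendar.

7

Feb 13, 1618 is a Tuesday.
From Tuesday to the next Tuesday is 7 days.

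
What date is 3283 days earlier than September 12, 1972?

September 17, 1963

−366 (one year; includes Feb 29, 1972) → Sep 12, 1971 (2917 left).
−365 (one year) → Sep 12, 1970 (2552 left).
−365 (one year) → Sep 12, 1969 (2187 left).
−365 (one year) → Sep 12, 1968 (1822 left).
−366 (one year; includes Feb 29, 1968) → Sep 12, 1967 (1456 left).
−365 (one year) → Sep 12, 1966 (1091 left).
−365 (one year) → Sep 12, 1965 (726 left).
−365 (one year) → Sep 12, 1964 (361 left).
−12 → Aug 31, 1964 (end of Aug, 31 days; 349 left).
−31 → Jul 31, 1964 (end of Jul, 31 days; 318 left).
−31 → Jun 30, 1964 (end of Jun, 30 days; 287 left).
−30 → May 31, 1964 (end of May, 31 days; 257 left).
−31 → Apr 30, 1964 (end of Apr, 30 days; 226 left).
−30 → Mar 31, 1964 (end of Mar, 31 days; 196 left).
−31 → Feb 29, 1964 (end of Feb, 29 days; 165 left).
−29 → Jan 31, 1964 (end of Jan, 31 days; 136 left).
−31 → Dec 31, 1963 (end of Dec, 31 days; 105 left).
−31 → Nov 30, 1963 (end of Nov, 30 days; 74 left).
−30 → Oct 31, 1963 (end of Oct, 31 days; 44 left).
−31 → Sep 30, 1963 (end of Sep, 30 days; 13 left).
−13 → Sep 17, 1963.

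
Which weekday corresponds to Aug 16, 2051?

Doomsday rule: the anchor day for the 2000s is Tuesday. For year 51: 51÷12 = 4 r 3, and 3÷4 = 0, so 4+3+0 = 7.
Tuesday + 7 ≡ Tuesday — that's 2051's doomsday.
In August the doomsday date is Aug 8.
Aug 16 is 8 days after Aug 8; 8 mod 7 = 1, so Tuesday + 1 = Wednesday.

Wednesday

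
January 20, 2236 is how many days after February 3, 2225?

Feb 3, 2225 → Feb 3, 2226: 365 days.
Feb 3, 2226 → Feb 3, 2227: 365 days.
Feb 3, 2227 → Feb 3, 2228: 365 days.
Feb 3, 2228 → Feb 3, 2229: 366 days (Feb 29, 2228 is in that span).
Feb 3, 2229 → Feb 3, 2230: 365 days.
Feb 3, 2230 → Feb 3, 2231: 365 days.
Feb 3, 2231 → Feb 3, 2232: 365 days.
Feb 3, 2232 → Feb 3, 2233: 366 days (Feb 29, 2232 is in that span).
Feb 3, 2233 → Feb 3, 2234: 365 days.
Feb 3, 2234 → Feb 3, 2235: 365 days.
Feb 3, 2235 → Mar 3, 2235: 28 days (February has 28).
Mar 3, 2235 → Apr 3, 2235: 31 days (March has 31).
Apr 3, 2235 → May 3, 2235: 30 days (April has 30).
May 3, 2235 → Jun 3, 2235: 31 days (May has 31).
Jun 3, 2235 → Jul 3, 2235: 30 days (June has 30).
Jul 3, 2235 → Aug 3, 2235: 31 days (July has 31).
Aug 3, 2235 → Sep 3, 2235: 31 days (August has 31).
Sep 3, 2235 → Oct 3, 2235: 30 days (September has 30).
Oct 3, 2235 → Nov 3, 2235: 31 days (October has 31).
Nov 3, 2235 → Dec 3, 2235: 30 days (November has 30).
Dec 3, 2235 → Jan 3, 2236: 31 days (December has 31).
Jan 3, 2236 → Jan 20, 2236: 17 days.
Total: 4003 days.

4003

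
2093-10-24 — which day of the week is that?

Doomsday rule: the anchor day for the 2000s is Tuesday. For year 93: 93÷12 = 7 r 9, and 9÷4 = 2, so 7+9+2 = 18.
Tuesday + 18 ≡ Saturday — that's 2093's doomsday.
In October the doomsday date is Oct 10.
Oct 24 is 14 days after Oct 10; 14 mod 7 = 0, so Saturday + 0 = Saturday.

Saturday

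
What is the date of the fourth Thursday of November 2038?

November 1, 2038 is a Monday.
The first Thursday is therefore November 4 (3 days later).
The fourth Thursday is 4 + 3×7 = November 25.

November 25, 2038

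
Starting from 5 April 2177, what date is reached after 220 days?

November 11, 2177

Apr has 30 days: +26 → May 1, 2177 (194 left).
May has 31 days: +31 → Jun 1, 2177 (163 left).
Jun has 30 days: +30 → Jul 1, 2177 (133 left).
Jul has 31 days: +31 → Aug 1, 2177 (102 left).
Aug has 31 days: +31 → Sep 1, 2177 (71 left).
Sep has 30 days: +30 → Oct 1, 2177 (41 left).
Oct has 31 days: +31 → Nov 1, 2177 (10 left).
+10 → Nov 11, 2177.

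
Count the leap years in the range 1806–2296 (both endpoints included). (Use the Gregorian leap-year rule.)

120

Multiples of 4 in [1806,2296]: 123.
Of those, multiples of 100: 4 (not leap unless ÷400).
Multiples of 400: 1.
Leap years = 123 − 4 + 1 = 120.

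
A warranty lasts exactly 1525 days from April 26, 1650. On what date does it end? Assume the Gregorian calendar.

June 29, 1654

+365 (one year) → Apr 26, 1651 (1160 left).
+366 (one year; includes Feb 29, 1652) → Apr 26, 1652 (794 left).
+365 (one year) → Apr 26, 1653 (429 left).
+365 (one year) → Apr 26, 1654 (64 left).
Apr has 30 days: +5 → May 1, 1654 (59 left).
May has 31 days: +31 → Jun 1, 1654 (28 left).
+28 → Jun 29, 1654.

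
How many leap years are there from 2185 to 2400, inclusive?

52

Multiples of 4 in [2185,2400]: 54.
Of those, multiples of 100: 3 (not leap unless ÷400).
Multiples of 400: 1.
Leap years = 54 − 3 + 1 = 52.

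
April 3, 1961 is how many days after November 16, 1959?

Nov 16, 1959 → Nov 16, 1960: 366 days (Feb 29, 1960 is in that span).
Nov 16, 1960 → Dec 16, 1960: 30 days (November has 30).
Dec 16, 1960 → Jan 16, 1961: 31 days (December has 31).
Jan 16, 1961 → Feb 16, 1961: 31 days (January has 31).
Feb 16, 1961 → Mar 16, 1961: 28 days (February has 28).
Mar 16, 1961 → Apr 3, 1961: 18 days.
Total: 504 days.

504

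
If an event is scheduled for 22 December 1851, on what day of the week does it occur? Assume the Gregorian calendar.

Doomsday rule: the anchor day for the 1800s is Friday. For year 51: 51÷12 = 4 r 3, and 3÷4 = 0, so 4+3+0 = 7.
Friday + 7 ≡ Friday — that's 1851's doomsday.
In December the doomsday date is Dec 12.
Dec 22 is 10 days after Dec 12; 10 mod 7 = 3, so Friday + 3 = Monday.

Monday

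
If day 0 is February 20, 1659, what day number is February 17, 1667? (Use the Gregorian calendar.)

Feb 20, 1659 → Feb 20, 1660: 365 days.
Feb 20, 1660 → Feb 20, 1661: 366 days (Feb 29, 1660 is in that span).
Feb 20, 1661 → Feb 20, 1662: 365 days.
Feb 20, 1662 → Feb 20, 1663: 365 days.
Feb 20, 1663 → Feb 20, 1664: 365 days.
Feb 20, 1664 → Feb 20, 1665: 366 days (Feb 29, 1664 is in that span).
Feb 20, 1665 → Feb 20, 1666: 365 days.
Feb 20, 1666 → Mar 20, 1666: 28 days (February has 28).
Mar 20, 1666 → Apr 20, 1666: 31 days (March has 31).
Apr 20, 1666 → May 20, 1666: 30 days (April has 30).
May 20, 1666 → Jun 20, 1666: 31 days (May has 31).
Jun 20, 1666 → Jul 20, 1666: 30 days (June has 30).
Jul 20, 1666 → Aug 20, 1666: 31 days (July has 31).
Aug 20, 1666 → Sep 20, 1666: 31 days (August has 31).
Sep 20, 1666 → Oct 20, 1666: 30 days (September has 30).
Oct 20, 1666 → Nov 20, 1666: 31 days (October has 31).
Nov 20, 1666 → Dec 20, 1666: 30 days (November has 30).
Dec 20, 1666 → Jan 20, 1667: 31 days (December has 31).
Jan 20, 1667 → Feb 17, 1667: 28 days.
Total: 2919 days.

2919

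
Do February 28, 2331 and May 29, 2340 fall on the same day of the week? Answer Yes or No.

From Feb 28, 2331 to May 29, 2340 is 3378 days.
3378 mod 7 = 4, so they are different weekdays.
(Feb 28, 2331 is a Saturday; May 29, 2340 is a Wednesday.)

No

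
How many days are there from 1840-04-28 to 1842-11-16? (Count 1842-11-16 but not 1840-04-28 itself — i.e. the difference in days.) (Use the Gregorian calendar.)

932

Apr 28, 1840 → Apr 28, 1841: 365 days.
Apr 28, 1841 → Apr 28, 1842: 365 days.
Apr 28, 1842 → May 28, 1842: 30 days (April has 30).
May 28, 1842 → Jun 28, 1842: 31 days (May has 31).
Jun 28, 1842 → Jul 28, 1842: 30 days (June has 30).
Jul 28, 1842 → Aug 28, 1842: 31 days (July has 31).
Aug 28, 1842 → Sep 28, 1842: 31 days (August has 31).
Sep 28, 1842 → Oct 28, 1842: 30 days (September has 30).
Oct 28, 1842 → Nov 16, 1842: 19 days.
Total: 932 days.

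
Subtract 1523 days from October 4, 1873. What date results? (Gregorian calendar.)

August 3, 1869

−365 (one year) → Oct 4, 1872 (1158 left).
−366 (one year; includes Feb 29, 1872) → Oct 4, 1871 (792 left).
−365 (one year) → Oct 4, 1870 (427 left).
−365 (one year) → Oct 4, 1869 (62 left).
−4 → Sep 30, 1869 (end of Sep, 30 days; 58 left).
−30 → Aug 31, 1869 (end of Aug, 31 days; 28 left).
−28 → Aug 3, 1869.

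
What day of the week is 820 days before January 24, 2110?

First find the weekday of Jan 24, 2110. Doomsday rule: the anchor day for the 2100s is Sunday. For year 10: 10÷12 = 0 r 10, and 10÷4 = 2, so 0+10+2 = 12.
Sunday + 12 ≡ Friday — that's 2110's doomsday.
In January the doomsday date is Jan 3 (2110 is not a leap year).
Jan 24 is 21 days after Jan 3; 21 mod 7 = 0, so Friday + 0 = Friday.
820 mod 7 = 1, so 820 days before a Friday is Friday − 1 = Thursday.

Thursday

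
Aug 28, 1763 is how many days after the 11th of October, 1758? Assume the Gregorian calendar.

Oct 11, 1758 → Oct 11, 1759: 365 days.
Oct 11, 1759 → Oct 11, 1760: 366 days (Feb 29, 1760 is in that span).
Oct 11, 1760 → Oct 11, 1761: 365 days.
Oct 11, 1761 → Oct 11, 1762: 365 days.
Oct 11, 1762 → Nov 11, 1762: 31 days (October has 31).
Nov 11, 1762 → Dec 11, 1762: 30 days (November has 30).
Dec 11, 1762 → Jan 11, 1763: 31 days (December has 31).
Jan 11, 1763 → Feb 11, 1763: 31 days (January has 31).
Feb 11, 1763 → Mar 11, 1763: 28 days (February has 28).
Mar 11, 1763 → Apr 11, 1763: 31 days (March has 31).
Apr 11, 1763 → May 11, 1763: 30 days (April has 30).
May 11, 1763 → Jun 11, 1763: 31 days (May has 31).
Jun 11, 1763 → Jul 11, 1763: 30 days (June has 30).
Jul 11, 1763 → Aug 11, 1763: 31 days (July has 31).
Aug 11, 1763 → Aug 28, 1763: 17 days.
Total: 1782 days.

1782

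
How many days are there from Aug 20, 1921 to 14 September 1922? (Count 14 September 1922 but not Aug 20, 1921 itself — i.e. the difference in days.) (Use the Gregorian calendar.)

Aug 20, 1921 → Sep 20, 1921: 31 days (August has 31).
Sep 20, 1921 → Oct 20, 1921: 30 days (September has 30).
Oct 20, 1921 → Nov 20, 1921: 31 days (October has 31).
Nov 20, 1921 → Dec 20, 1921: 30 days (November has 30).
Dec 20, 1921 → Jan 20, 1922: 31 days (December has 31).
Jan 20, 1922 → Feb 20, 1922: 31 days (January has 31).
Feb 20, 1922 → Mar 20, 1922: 28 days (February has 28).
Mar 20, 1922 → Apr 20, 1922: 31 days (March has 31).
Apr 20, 1922 → May 20, 1922: 30 days (April has 30).
May 20, 1922 → Jun 20, 1922: 31 days (May has 31).
Jun 20, 1922 → Jul 20, 1922: 30 days (June has 30).
Jul 20, 1922 → Aug 20, 1922: 31 days (July has 31).
Aug 20, 1922 → Sep 14, 1922: 25 days.
Total: 390 days.

390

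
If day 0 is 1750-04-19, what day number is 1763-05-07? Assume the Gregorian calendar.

4766

Apr 19, 1750 → Apr 19, 1751: 365 days.
Apr 19, 1751 → Apr 19, 1752: 366 days (Feb 29, 1752 is in that span).
Apr 19, 1752 → Apr 19, 1753: 365 days.
Apr 19, 1753 → Apr 19, 1754: 365 days.
Apr 19, 1754 → Apr 19, 1755: 365 days.
Apr 19, 1755 → Apr 19, 1756: 366 days (Feb 29, 1756 is in that span).
Apr 19, 1756 → Apr 19, 1757: 365 days.
Apr 19, 1757 → Apr 19, 1758: 365 days.
Apr 19, 1758 → Apr 19, 1759: 365 days.
Apr 19, 1759 → Apr 19, 1760: 366 days (Feb 29, 1760 is in that span).
Apr 19, 1760 → Apr 19, 1761: 365 days.
Apr 19, 1761 → Apr 19, 1762: 365 days.
Apr 19, 1762 → May 19, 1762: 30 days (April has 30).
May 19, 1762 → Jun 19, 1762: 31 days (May has 31).
Jun 19, 1762 → Jul 19, 1762: 30 days (June has 30).
Jul 19, 1762 → Aug 19, 1762: 31 days (July has 31).
Aug 19, 1762 → Sep 19, 1762: 31 days (August has 31).
Sep 19, 1762 → Oct 19, 1762: 30 days (September has 30).
Oct 19, 1762 → Nov 19, 1762: 31 days (October has 31).
Nov 19, 1762 → Dec 19, 1762: 30 days (November has 30).
Dec 19, 1762 → Jan 19, 1763: 31 days (December has 31).
Jan 19, 1763 → Feb 19, 1763: 31 days (January has 31).
Feb 19, 1763 → Mar 19, 1763: 28 days (February has 28).
Mar 19, 1763 → Apr 19, 1763: 31 days (March has 31).
Apr 19, 1763 → May 7, 1763: 18 days.
Total: 4766 days.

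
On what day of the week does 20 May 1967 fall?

Saturday

Doomsday rule: the anchor day for the 1900s is Wednesday. For year 67: 67÷12 = 5 r 7, and 7÷4 = 1, so 5+7+1 = 13.
Wednesday + 13 ≡ Tuesday — that's 1967's doomsday.
In May the doomsday date is May 9.
May 20 is 11 days after May 9; 11 mod 7 = 4, so Tuesday + 4 = Saturday.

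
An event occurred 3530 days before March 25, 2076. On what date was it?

−366 (one year; includes Feb 29, 2076) → Mar 25, 2075 (3164 left).
−365 (one year) → Mar 25, 2074 (2799 left).
−365 (one year) → Mar 25, 2073 (2434 left).
−365 (one year) → Mar 25, 2072 (2069 left).
−366 (one year; includes Feb 29, 2072) → Mar 25, 2071 (1703 left).
−365 (one year) → Mar 25, 2070 (1338 left).
−365 (one year) → Mar 25, 2069 (973 left).
−365 (one year) → Mar 25, 2068 (608 left).
−366 (one year; includes Feb 29, 2068) → Mar 25, 2067 (242 left).
−25 → Feb 28, 2067 (end of Feb, 28 days; 217 left).
−28 → Jan 31, 2067 (end of Jan, 31 days; 189 left).
−31 → Dec 31, 2066 (end of Dec, 31 days; 158 left).
−31 → Nov 30, 2066 (end of Nov, 30 days; 127 left).
−30 → Oct 31, 2066 (end of Oct, 31 days; 97 left).
−31 → Sep 30, 2066 (end of Sep, 30 days; 66 left).
−30 → Aug 31, 2066 (end of Aug, 31 days; 36 left).
−31 → Jul 31, 2066 (end of Jul, 31 days; 5 left).
−5 → Jul 26, 2066.

July 26, 2066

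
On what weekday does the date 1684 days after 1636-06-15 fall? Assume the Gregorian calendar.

Jun 15, 1636 is a Sunday.
1684 mod 7 = 4, so 1684 days after a Sunday is Sunday + 4 = Thursday.

Thursday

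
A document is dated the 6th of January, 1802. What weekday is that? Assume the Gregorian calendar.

Wednesday

Doomsday rule: the anchor day for the 1800s is Friday. For year 02: 2÷12 = 0 r 2, and 2÷4 = 0, so 0+2+0 = 2.
Friday + 2 ≡ Sunday — that's 1802's doomsday.
In January the doomsday date is Jan 3 (1802 is not a leap year).
Jan 6 is 3 days after Jan 3; 3 mod 7 = 3, so Sunday + 3 = Wednesday.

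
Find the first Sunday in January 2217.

January 1, 2217 is a Wednesday.
The first Sunday is therefore January 5 (4 days later).

January 5, 2217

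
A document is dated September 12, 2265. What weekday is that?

Tuesday

Doomsday rule: the anchor day for the 2200s is Friday. For year 65: 65÷12 = 5 r 5, and 5÷4 = 1, so 5+5+1 = 11.
Friday + 11 ≡ Tuesday — that's 2265's doomsday.
In September the doomsday date is Sep 5.
Sep 12 is 7 days after Sep 5; 7 mod 7 = 0, so Tuesday + 0 = Tuesday.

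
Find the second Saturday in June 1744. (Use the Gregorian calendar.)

June 13, 1744

June 1, 1744 is a Monday.
The first Saturday is therefore June 6 (5 days later).
The second Saturday is 6 + 1×7 = June 13.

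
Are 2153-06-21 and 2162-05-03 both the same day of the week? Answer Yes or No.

No

From Jun 21, 2153 to May 3, 2162 is 3238 days.
3238 mod 7 = 4, so they are different weekdays.
(Jun 21, 2153 is a Thursday; May 3, 2162 is a Monday.)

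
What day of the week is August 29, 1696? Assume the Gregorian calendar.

Doomsday rule: the anchor day for the 1600s is Tuesday. For year 96: 96÷12 = 8 r 0, and 0÷4 = 0, so 8+0+0 = 8.
Tuesday + 8 ≡ Wednesday — that's 1696's doomsday.
In August the doomsday date is Aug 8.
Aug 29 is 21 days after Aug 8; 21 mod 7 = 0, so Wednesday + 0 = Wednesday.

Wednesday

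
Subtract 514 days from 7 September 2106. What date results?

April 11, 2105

−365 (one year) → Sep 7, 2105 (149 left).
−7 → Aug 31, 2105 (end of Aug, 31 days; 142 left).
−31 → Jul 31, 2105 (end of Jul, 31 days; 111 left).
−31 → Jun 30, 2105 (end of Jun, 30 days; 80 left).
−30 → May 31, 2105 (end of May, 31 days; 50 left).
−31 → Apr 30, 2105 (end of Apr, 30 days; 19 left).
−19 → Apr 11, 2105.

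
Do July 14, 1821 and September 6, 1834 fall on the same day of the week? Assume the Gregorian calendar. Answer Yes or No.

Yes

From Jul 14, 1821 to Sep 6, 1834 is 4802 days.
4802 mod 7 = 0, so they are the same weekday.
(Jul 14, 1821 is a Saturday; Sep 6, 1834 is a Saturday.)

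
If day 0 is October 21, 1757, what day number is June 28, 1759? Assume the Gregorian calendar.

615

Oct 21, 1757 → Oct 21, 1758: 365 days.
Oct 21, 1758 → Nov 21, 1758: 31 days (October has 31).
Nov 21, 1758 → Dec 21, 1758: 30 days (November has 30).
Dec 21, 1758 → Jan 21, 1759: 31 days (December has 31).
Jan 21, 1759 → Feb 21, 1759: 31 days (January has 31).
Feb 21, 1759 → Mar 21, 1759: 28 days (February has 28).
Mar 21, 1759 → Apr 21, 1759: 31 days (March has 31).
Apr 21, 1759 → May 21, 1759: 30 days (April has 30).
May 21, 1759 → Jun 21, 1759: 31 days (May has 31).
Jun 21, 1759 → Jun 28, 1759: 7 days.
Total: 615 days.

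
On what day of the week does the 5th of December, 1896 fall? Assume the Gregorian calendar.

Doomsday rule: the anchor day for the 1800s is Friday. For year 96: 96÷12 = 8 r 0, and 0÷4 = 0, so 8+0+0 = 8.
Friday + 8 ≡ Saturday — that's 1896's doomsday.
In December the doomsday date is Dec 12.
Dec 5 is 7 days before Dec 12; 7 mod 7 = 0, so Saturday − 0 = Saturday.

Saturday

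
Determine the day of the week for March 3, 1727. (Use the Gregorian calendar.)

Monday

Doomsday rule: the anchor day for the 1700s is Sunday. For year 27: 27÷12 = 2 r 3, and 3÷4 = 0, so 2+3+0 = 5.
Sunday + 5 ≡ Friday — that's 1727's doomsday.
In March the doomsday date is Mar 14.
Mar 3 is 11 days before Mar 14; 11 mod 7 = 4, so Friday − 4 = Monday.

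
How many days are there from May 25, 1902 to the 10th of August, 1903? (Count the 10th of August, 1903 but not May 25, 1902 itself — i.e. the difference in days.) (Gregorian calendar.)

442

May 25, 1902 → May 25, 1903: 365 days.
May 25, 1903 → Jun 25, 1903: 31 days (May has 31).
Jun 25, 1903 → Jul 25, 1903: 30 days (June has 30).
Jul 25, 1903 → Aug 10, 1903: 16 days.
Total: 442 days.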